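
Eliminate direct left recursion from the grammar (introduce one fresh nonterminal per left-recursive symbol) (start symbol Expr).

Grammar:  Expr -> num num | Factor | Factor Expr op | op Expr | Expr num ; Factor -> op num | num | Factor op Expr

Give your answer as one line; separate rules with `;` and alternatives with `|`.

Expr -> num num Expr1 | Factor Expr1 | Factor Expr op Expr1 | op Expr Expr1; Factor -> op num Factor1 | num Factor1; Expr1 -> num Expr1 | eps; Factor1 -> op Expr Factor1 | eps

Left recursion appears on Expr, Factor.
For Expr: α = {num}, β = {num num, Factor, Factor Expr op, op Expr}. Rewrite as Expr → β Expr1 and Expr1 → α Expr1 | ε.
For Factor: α = {op Expr}, β = {op num, num}. Rewrite as Factor → β Factor1 and Factor1 → α Factor1 | ε.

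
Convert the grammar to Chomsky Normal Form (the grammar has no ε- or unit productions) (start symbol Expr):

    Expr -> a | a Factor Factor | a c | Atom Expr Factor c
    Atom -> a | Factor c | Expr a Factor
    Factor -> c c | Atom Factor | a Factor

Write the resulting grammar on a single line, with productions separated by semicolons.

Expr -> a | X1 Y1 | X1 X2 | Atom Y2; Atom -> a | Factor X2 | Expr Y4; Factor -> X2 X2 | Atom Factor | X1 Factor; X1 -> a; X2 -> c; Y1 -> Factor Factor; Y2 -> Expr Y3; Y3 -> Factor X2; Y4 -> X1 Factor

Introduce a nonterminal for each terminal appearing in a rule of length ≥ 2: X1 → a, X2 → c.
Binarize each right-hand side of length ≥ 3 by chaining fresh nonterminals (Y1, Y2, …): affected rules were Expr → X1 Factor Factor; Expr → Atom Expr Factor X2; Atom → Expr X1 Factor.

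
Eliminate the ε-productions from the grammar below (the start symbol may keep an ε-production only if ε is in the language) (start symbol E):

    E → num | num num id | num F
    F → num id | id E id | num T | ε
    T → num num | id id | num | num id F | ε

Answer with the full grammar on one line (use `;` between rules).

E → num | num num id | num F; F → num id | id E id | num T | num; T → num num | id id | num | num id F | num id

The nullable symbols are {F, T}.
ε ∉ L(G), so no ε-production is kept.
Add the nullable-subset variants: F → num T gives num T | num. T → num id F gives num id F | num id.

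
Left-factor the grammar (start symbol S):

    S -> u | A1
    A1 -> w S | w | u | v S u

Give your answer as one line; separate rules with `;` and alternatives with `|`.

A1 has alternatives sharing prefix 'w': factor to A1 → w A1' with A1' → S | ε.

S -> u | A1; A1 -> u | v S u | w A1'; A1' -> S | ε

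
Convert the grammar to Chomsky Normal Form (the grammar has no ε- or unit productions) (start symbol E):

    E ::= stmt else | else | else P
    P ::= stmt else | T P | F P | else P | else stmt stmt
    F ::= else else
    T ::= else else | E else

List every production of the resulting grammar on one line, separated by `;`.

E ::= X1 X2 | else | X2 P; P ::= X1 X2 | T P | F P | X2 P | X2 Y1; F ::= X2 X2; T ::= X2 X2 | E X2; X1 ::= stmt; X2 ::= else; Y1 ::= X1 X1

Introduce a nonterminal for each terminal appearing in a rule of length ≥ 2: X1 → stmt, X2 → else.
Binarize each right-hand side of length ≥ 3 by chaining fresh nonterminals (Y1, Y2, …): affected rules were P → X2 X1 X1.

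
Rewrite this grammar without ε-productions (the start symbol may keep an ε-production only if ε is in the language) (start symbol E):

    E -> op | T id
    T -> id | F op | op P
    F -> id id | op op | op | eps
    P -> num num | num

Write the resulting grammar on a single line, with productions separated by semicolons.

The nullable symbols are {F}.
ε ∉ L(G), so no ε-production is kept.
Add the nullable-subset variants: T → F op gives F op | op.

E -> op | T id; T -> id | F op | op | op P; F -> id id | op op | op; P -> num num | num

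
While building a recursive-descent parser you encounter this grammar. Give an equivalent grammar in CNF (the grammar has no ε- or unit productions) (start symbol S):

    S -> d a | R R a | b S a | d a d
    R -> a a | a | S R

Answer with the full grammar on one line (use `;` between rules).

Introduce a nonterminal for each terminal appearing in a rule of length ≥ 2: X1 → d, X2 → a, X3 → b.
Binarize each right-hand side of length ≥ 3 by chaining fresh nonterminals (Y1, Y2, …): affected rules were S → R R X2; S → X3 S X2; S → X1 X2 X1.

S -> X1 X2 | R Y1 | X3 Y2 | X1 Y3; R -> X2 X2 | a | S R; X1 -> d; X2 -> a; X3 -> b; Y1 -> R X2; Y2 -> S X2; Y3 -> X2 X1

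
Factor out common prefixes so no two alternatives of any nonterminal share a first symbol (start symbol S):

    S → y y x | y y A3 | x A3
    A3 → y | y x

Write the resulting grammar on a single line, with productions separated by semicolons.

S → x A3 | y y S'; A3 → y A3'; S' → x | A3; A3' → ε | x

S has alternatives sharing prefix 'y y': factor to S → y y S' with S' → x | A3.
A3 has alternatives sharing prefix 'y': factor to A3 → y A3' with A3' → ε | x.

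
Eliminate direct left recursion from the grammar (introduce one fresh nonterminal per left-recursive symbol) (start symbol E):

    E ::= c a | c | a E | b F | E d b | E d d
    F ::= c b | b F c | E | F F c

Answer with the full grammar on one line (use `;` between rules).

E ::= c a E' | c E' | a E E' | b F E'; F ::= c b F' | b F c F' | E F'; E' ::= d b E' | d d E' | ε; F' ::= F c F' | ε

Left recursion appears on E, F.
For E: α = {d b, d d}, β = {c a, c, a E, b F}. Rewrite as E → β E' and E' → α E' | ε.
For F: α = {F c}, β = {c b, b F c, E}. Rewrite as F → β F' and F' → α F' | ε.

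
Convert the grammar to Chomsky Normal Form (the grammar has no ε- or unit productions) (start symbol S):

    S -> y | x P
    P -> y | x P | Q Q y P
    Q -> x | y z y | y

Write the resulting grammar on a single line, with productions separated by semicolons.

S -> y | X1 P; P -> y | X1 P | Q Y1; Q -> x | X2 Y3 | y; X1 -> x; X2 -> y; X3 -> z; Y1 -> Q Y2; Y2 -> X2 P; Y3 -> X3 X2

Introduce a nonterminal for each terminal appearing in a rule of length ≥ 2: X1 → x, X2 → y, X3 → z.
Binarize each right-hand side of length ≥ 3 by chaining fresh nonterminals (Y1, Y2, …): affected rules were P → Q Q X2 P; Q → X2 X3 X2.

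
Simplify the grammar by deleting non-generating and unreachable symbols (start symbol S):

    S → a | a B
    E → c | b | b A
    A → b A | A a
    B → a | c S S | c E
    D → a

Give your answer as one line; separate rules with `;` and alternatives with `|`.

S → a | a B; E → c | b; B → a | c S S | c E

Generating nonterminals: {B, D, E, S}.
Reachable from S after that: {B, E, S}.
Removed useless symbols: {A, D} and every production mentioning them.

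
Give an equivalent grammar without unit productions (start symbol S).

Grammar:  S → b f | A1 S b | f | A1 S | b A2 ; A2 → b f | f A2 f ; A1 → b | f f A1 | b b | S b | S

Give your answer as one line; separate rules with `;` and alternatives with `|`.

S → b f | A1 S b | f | A1 S | b A2; A2 → b f | f A2 f; A1 → b | f f A1 | b b | S b | b f | A1 S b | f | A1 S | b A2

Unit pairs: A1 ⇒* {S}.
Replace each nonterminal's rules with the union of the non-unit rules of every nonterminal it unit-derives.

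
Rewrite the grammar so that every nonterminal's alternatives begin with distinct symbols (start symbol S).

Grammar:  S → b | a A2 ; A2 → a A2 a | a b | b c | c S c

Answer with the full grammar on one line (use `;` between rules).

A2 has alternatives sharing prefix 'a': factor to A2 → a A2' with A2' → A2 a | b.

S → b | a A2; A2 → b c | c S c | a A2'; A2' → A2 a | b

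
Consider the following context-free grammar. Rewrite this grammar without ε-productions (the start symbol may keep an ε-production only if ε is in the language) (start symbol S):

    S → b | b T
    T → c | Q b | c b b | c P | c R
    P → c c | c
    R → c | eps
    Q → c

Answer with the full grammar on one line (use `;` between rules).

The nullable symbols are {R}.
ε ∉ L(G), so no ε-production is kept.

S → b | b T; T → c | Q b | c b b | c P | c R; P → c c | c; R → c; Q → c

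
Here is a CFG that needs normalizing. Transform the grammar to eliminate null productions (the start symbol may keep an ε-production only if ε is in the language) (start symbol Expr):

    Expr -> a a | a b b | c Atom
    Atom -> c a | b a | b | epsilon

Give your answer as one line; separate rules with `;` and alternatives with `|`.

Expr -> a a | a b b | c Atom | c; Atom -> c a | b a | b

Nullable nonterminals: {Atom}.
ε ∉ L(G), so no ε-production is kept.
Add the nullable-subset variants: Expr → c Atom gives c Atom | c.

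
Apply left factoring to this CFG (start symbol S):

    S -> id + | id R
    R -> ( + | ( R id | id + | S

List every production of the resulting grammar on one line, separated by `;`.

S has alternatives sharing prefix 'id': factor to S → id S' with S' → + | R.
R has alternatives sharing prefix '(': factor to R → ( R' with R' → + | R id.

S -> id S'; R -> id + | S | ( R'; S' -> + | R; R' -> + | R id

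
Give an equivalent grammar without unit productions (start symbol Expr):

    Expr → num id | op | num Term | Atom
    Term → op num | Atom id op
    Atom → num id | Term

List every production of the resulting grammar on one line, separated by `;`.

Expr → op num | Atom id op | num id | op | num Term; Term → op num | Atom id op; Atom → op num | Atom id op | num id

Unit pairs: Atom ⇒* {Term}; Expr ⇒* {Atom, Term}.
Replace each nonterminal's rules with the union of the non-unit rules of every nonterminal it unit-derives.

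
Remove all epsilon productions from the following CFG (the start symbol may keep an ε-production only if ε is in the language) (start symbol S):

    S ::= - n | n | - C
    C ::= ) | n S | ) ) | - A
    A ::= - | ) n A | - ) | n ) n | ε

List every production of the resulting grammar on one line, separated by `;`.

The nullable symbols are {A}.
ε ∉ L(G), so no ε-production is kept.
For each production, add variants omitting each subset of nullable occurrences: C → - A gives - A | -. A → ) n A gives ) n A | ) n.

S ::= - n | n | - C; C ::= ) | n S | ) ) | - A | -; A ::= - | ) n A | ) n | - ) | n ) n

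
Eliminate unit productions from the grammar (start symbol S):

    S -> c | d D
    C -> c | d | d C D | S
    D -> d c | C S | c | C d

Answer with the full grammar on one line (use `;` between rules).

S -> c | d D; C -> c | d | d C D | d D; D -> d c | C S | c | C d

Unit pairs: C ⇒* {S}.
For each unit pair (A, B), copy every non-unit production of B to A, then drop all unit productions.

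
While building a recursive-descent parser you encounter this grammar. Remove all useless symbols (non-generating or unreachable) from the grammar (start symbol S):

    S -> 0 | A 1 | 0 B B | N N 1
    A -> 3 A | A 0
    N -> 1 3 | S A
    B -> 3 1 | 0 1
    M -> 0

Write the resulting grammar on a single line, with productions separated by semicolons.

Generating nonterminals: {B, M, N, S}.
Reachable from S after that: {B, N, S}.
Removed useless symbols: {A, M} and every production mentioning them.

S -> 0 | 0 B B | N N 1; N -> 1 3; B -> 3 1 | 0 1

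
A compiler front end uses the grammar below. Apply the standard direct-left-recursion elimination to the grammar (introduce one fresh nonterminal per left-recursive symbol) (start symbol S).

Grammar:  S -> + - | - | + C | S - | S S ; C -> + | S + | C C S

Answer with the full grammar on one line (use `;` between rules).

S -> + - S' | - S' | + C S'; C -> + C' | S + C'; S' -> - S' | S S' | eps; C' -> C S C' | eps

S, C are directly left-recursive.
For S: α = {-, S}, β = {+ -, -, + C}. Rewrite as S → β S' and S' → α S' | ε.
For C: α = {C S}, β = {+, S +}. Rewrite as C → β C' and C' → α C' | ε.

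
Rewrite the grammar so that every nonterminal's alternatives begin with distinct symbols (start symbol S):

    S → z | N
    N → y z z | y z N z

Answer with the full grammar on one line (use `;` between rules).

S → z | N; N → y z N'; N' → z | N z

N has alternatives sharing prefix 'y z': factor to N → y z N' with N' → z | N z.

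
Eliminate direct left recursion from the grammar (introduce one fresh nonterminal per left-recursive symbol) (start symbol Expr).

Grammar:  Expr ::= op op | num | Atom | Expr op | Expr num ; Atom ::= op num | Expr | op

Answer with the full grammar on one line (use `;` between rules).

Expr ::= op op Expr1 | num Expr1 | Atom Expr1; Atom ::= op num | Expr | op; Expr1 ::= op Expr1 | num Expr1 | ε

Directly left-recursive nonterminal: Expr.
For Expr: α = {op, num}, β = {op op, num, Atom}. Rewrite as Expr → β Expr1 and Expr1 → α Expr1 | ε.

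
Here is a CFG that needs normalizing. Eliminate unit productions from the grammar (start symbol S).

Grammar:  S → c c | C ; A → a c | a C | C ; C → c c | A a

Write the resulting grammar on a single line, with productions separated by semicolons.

S → c c | A a; A → c c | A a | a c | a C; C → c c | A a

Unit pairs: A ⇒* {C}; S ⇒* {C}.
For each unit pair (A, B), copy every non-unit production of B to A, then drop all unit productions.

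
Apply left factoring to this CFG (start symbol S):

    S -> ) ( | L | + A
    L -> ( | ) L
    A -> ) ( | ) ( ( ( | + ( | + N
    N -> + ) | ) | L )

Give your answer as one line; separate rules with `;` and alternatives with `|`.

A has alternatives sharing prefix ') (': factor to A → ) ( A' with A' → ε | ( (.
A has alternatives sharing prefix '+': factor to A → + A'' with A'' → ( | N.

S -> ) ( | L | + A; L -> ( | ) L; A -> ) ( A' | + A''; N -> + ) | ) | L ); A' -> ε | ( (; A'' -> ( | N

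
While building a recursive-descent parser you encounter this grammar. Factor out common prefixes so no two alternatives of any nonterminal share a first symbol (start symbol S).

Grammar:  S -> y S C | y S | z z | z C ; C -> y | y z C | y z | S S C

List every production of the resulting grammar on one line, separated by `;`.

S -> y S S' | z S''; C -> S S C | y C'; S' -> C | epsilon; S'' -> z | C; C' -> epsilon | z C''; C'' -> C | epsilon

S has alternatives sharing prefix 'y S': factor to S → y S S' with S' → C | ε.
S has alternatives sharing prefix 'z': factor to S → z S'' with S'' → z | C.
C has alternatives sharing prefix 'y': factor to C → y C' with C' → ε | z C | z.
C' has alternatives sharing prefix 'z': factor to C' → z C'' with C'' → C | ε.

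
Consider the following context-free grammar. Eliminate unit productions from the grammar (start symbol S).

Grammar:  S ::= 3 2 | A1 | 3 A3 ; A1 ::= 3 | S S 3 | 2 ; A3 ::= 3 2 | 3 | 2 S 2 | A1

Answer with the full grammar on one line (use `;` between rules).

S ::= 3 | S S 3 | 2 | 3 2 | 3 A3; A1 ::= 3 | S S 3 | 2; A3 ::= 3 | S S 3 | 2 | 3 2 | 2 S 2

Unit pairs: A3 ⇒* {A1}; S ⇒* {A1}.
For each unit pair (A, B), copy every non-unit production of B to A, then drop all unit productions.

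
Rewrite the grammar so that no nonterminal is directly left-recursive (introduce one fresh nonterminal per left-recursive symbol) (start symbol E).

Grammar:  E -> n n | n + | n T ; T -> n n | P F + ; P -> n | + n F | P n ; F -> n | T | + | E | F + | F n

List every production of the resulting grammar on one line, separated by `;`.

Left recursion appears on P, F.
For P: α = {n}, β = {n, + n F}. Rewrite as P → β P' and P' → α P' | ε.
For F: α = {+, n}, β = {n, T, +, E}. Rewrite as F → β F' and F' → α F' | ε.

E -> n n | n + | n T; T -> n n | P F +; P -> n P' | + n F P'; F -> n F' | T F' | + F' | E F'; P' -> n P' | eps; F' -> + F' | n F' | eps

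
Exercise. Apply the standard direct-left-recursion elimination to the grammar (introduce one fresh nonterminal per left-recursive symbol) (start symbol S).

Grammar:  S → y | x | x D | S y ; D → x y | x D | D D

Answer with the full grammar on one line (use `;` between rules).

S → y S' | x S' | x D S'; D → x y D' | x D D'; S' → y S' | ε; D' → D D' | ε

Left recursion appears on S, D.
For S: α = {y}, β = {y, x, x D}. Rewrite as S → β S' and S' → α S' | ε.
For D: α = {D}, β = {x y, x D}. Rewrite as D → β D' and D' → α D' | ε.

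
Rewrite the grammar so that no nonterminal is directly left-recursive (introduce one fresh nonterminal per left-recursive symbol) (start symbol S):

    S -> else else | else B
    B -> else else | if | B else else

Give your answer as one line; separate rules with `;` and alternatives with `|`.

S -> else else | else B; B -> else else B' | if B'; B' -> else else B' | epsilon

Directly left-recursive nonterminal: B.
For B: α = {else else}, β = {else else, if}. Rewrite as B → β B' and B' → α B' | ε.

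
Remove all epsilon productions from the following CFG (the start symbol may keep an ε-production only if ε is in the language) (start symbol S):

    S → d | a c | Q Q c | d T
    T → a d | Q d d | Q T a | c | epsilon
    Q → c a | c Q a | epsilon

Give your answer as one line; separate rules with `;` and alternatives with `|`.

S → d | a c | Q Q c | Q c | c | d T; T → a d | Q d d | d d | Q T a | Q a | T a | a | c; Q → c a | c Q a

Nullable nonterminals: {Q, T}.
ε ∉ L(G), so no ε-production is kept.
Expand every rule over subsets of its nullable positions: S → Q Q c gives Q Q c | Q c | c. T → Q d d gives Q d d | d d. T → Q T a gives Q T a | Q a | T a | a.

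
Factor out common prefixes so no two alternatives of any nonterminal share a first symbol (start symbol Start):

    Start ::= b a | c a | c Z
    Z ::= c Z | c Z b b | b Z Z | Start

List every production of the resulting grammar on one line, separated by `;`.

Start has alternatives sharing prefix 'c': factor to Start → c Start1 with Start1 → a | Z.
Z has alternatives sharing prefix 'c Z': factor to Z → c Z Z1 with Z1 → ε | b b.

Start ::= b a | c Start1; Z ::= b Z Z | Start | c Z Z1; Start1 ::= a | Z; Z1 ::= ε | b b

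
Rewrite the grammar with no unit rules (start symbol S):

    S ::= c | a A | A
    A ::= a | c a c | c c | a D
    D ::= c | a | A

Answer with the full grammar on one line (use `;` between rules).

Unit pairs: D ⇒* {A}; S ⇒* {A}.
For every A with A ⇒* B via unit rules, add B's non-unit alternatives to A; then delete every rule of the form X → Y.

S ::= c | a A | a | c a c | c c | a D; A ::= a | c a c | c c | a D; D ::= c | a | c a c | c c | a D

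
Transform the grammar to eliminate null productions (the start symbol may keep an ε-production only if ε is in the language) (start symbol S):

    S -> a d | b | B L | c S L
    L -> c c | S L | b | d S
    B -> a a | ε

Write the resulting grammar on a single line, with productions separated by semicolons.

S -> a d | b | B L | L | c S L; L -> c c | S L | b | d S; B -> a a

The nullable symbols are {B}.
ε ∉ L(G), so no ε-production is kept.
For each production, add variants omitting each subset of nullable occurrences: S → B L gives B L | L.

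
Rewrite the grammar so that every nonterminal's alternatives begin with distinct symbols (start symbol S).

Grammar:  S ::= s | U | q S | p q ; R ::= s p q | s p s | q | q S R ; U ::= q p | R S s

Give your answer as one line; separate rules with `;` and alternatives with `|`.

S ::= s | U | q S | p q; R ::= s p R' | q R''; U ::= q p | R S s; R' ::= q | s; R'' ::= eps | S R

R has alternatives sharing prefix 's p': factor to R → s p R' with R' → q | s.
R has alternatives sharing prefix 'q': factor to R → q R'' with R'' → ε | S R.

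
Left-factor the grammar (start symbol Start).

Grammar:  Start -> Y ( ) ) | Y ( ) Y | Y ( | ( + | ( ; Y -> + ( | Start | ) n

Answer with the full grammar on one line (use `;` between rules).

Start -> Y ( Start1 | ( Start2; Y -> + ( | Start | ) n; Start1 -> ε | ) Start11; Start2 -> + | ε; Start11 -> ) | Y

Start has alternatives sharing prefix 'Y (': factor to Start → Y ( Start1 with Start1 → ) ) | ) Y | ε.
Start has alternatives sharing prefix '(': factor to Start → ( Start2 with Start2 → + | ε.
Start1 has alternatives sharing prefix ')': factor to Start1 → ) Start11 with Start11 → ) | Y.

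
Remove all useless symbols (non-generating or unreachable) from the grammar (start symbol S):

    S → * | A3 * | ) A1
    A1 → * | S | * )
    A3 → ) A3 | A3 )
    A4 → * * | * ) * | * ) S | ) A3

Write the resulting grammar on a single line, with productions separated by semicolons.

Generating nonterminals: {A1, A4, S}.
Reachable from S after that: {A1, S}.
Removed useless symbols: {A3, A4} and every production mentioning them.

S → * | ) A1; A1 → * | S | * )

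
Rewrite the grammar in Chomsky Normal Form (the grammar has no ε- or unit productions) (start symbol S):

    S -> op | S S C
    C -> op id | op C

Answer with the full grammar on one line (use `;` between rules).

Introduce a nonterminal for each terminal appearing in a rule of length ≥ 2: X1 → op, X2 → id.
Binarize each right-hand side of length ≥ 3 by chaining fresh nonterminals (Y1, Y2, …): affected rules were S → S S C.

S -> op | S Y1; C -> X1 X2 | X1 C; X1 -> op; X2 -> id; Y1 -> S C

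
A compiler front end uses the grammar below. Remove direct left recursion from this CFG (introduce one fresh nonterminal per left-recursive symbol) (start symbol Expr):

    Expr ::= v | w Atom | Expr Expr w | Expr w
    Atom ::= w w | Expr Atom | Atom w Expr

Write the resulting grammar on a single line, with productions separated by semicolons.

Left recursion appears on Expr, Atom.
For Expr: α = {Expr w, w}, β = {v, w Atom}. Rewrite as Expr → β Expr1 and Expr1 → α Expr1 | ε.
For Atom: α = {w Expr}, β = {w w, Expr Atom}. Rewrite as Atom → β Atom1 and Atom1 → α Atom1 | ε.

Expr ::= v Expr1 | w Atom Expr1; Atom ::= w w Atom1 | Expr Atom Atom1; Expr1 ::= Expr w Expr1 | w Expr1 | ε; Atom1 ::= w Expr Atom1 | ε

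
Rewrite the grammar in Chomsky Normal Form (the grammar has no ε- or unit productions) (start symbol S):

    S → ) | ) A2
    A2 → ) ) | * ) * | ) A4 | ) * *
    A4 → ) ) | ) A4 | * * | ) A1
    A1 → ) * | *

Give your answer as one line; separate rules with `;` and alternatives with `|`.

Introduce a nonterminal for each terminal appearing in a rule of length ≥ 2: X1 → ), X2 → *.
Binarize each right-hand side of length ≥ 3 by chaining fresh nonterminals (Y1, Y2, …): affected rules were A2 → X2 X1 X2; A2 → X1 X2 X2.

S → ) | X1 A2; A2 → X1 X1 | X2 Y1 | X1 A4 | X1 Y2; A4 → X1 X1 | X1 A4 | X2 X2 | X1 A1; A1 → X1 X2 | *; X1 → ); X2 → *; Y1 → X1 X2; Y2 → X2 X2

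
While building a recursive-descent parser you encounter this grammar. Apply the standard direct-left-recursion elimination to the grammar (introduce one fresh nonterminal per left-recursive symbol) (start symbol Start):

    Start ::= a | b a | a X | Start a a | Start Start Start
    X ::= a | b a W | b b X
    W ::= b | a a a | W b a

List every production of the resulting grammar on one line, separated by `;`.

Directly left-recursive nonterminals: Start, W.
For Start: α = {a a, Start Start}, β = {a, b a, a X}. Rewrite as Start → β Start1 and Start1 → α Start1 | ε.
For W: α = {b a}, β = {b, a a a}. Rewrite as W → β W1 and W1 → α W1 | ε.

Start ::= a Start1 | b a Start1 | a X Start1; X ::= a | b a W | b b X; W ::= b W1 | a a a W1; Start1 ::= a a Start1 | Start Start Start1 | ε; W1 ::= b a W1 | ε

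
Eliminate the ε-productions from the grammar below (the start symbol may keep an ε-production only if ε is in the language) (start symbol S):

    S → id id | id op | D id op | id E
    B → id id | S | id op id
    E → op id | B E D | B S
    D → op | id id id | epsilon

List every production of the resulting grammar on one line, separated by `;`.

The nullable symbols are {D}.
ε ∉ L(G), so no ε-production is kept.
For each production, add variants omitting each subset of nullable occurrences: E → B E D gives B E D | B E.

S → id id | id op | D id op | id E; B → id id | S | id op id; E → op id | B E D | B E | B S; D → op | id id id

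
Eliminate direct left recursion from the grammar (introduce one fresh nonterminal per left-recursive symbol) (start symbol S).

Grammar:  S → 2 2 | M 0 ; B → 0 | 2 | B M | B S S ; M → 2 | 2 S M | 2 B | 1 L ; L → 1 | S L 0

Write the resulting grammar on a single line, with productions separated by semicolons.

Directly left-recursive nonterminal: B.
For B: α = {M, S S}, β = {0, 2}. Rewrite as B → β B' and B' → α B' | ε.

S → 2 2 | M 0; B → 0 B' | 2 B'; M → 2 | 2 S M | 2 B | 1 L; L → 1 | S L 0; B' → M B' | S S B' | ε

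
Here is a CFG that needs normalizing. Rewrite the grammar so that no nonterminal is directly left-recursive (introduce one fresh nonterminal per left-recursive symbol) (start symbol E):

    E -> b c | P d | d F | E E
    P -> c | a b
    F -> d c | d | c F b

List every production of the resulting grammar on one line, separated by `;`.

E -> b c E' | P d E' | d F E'; P -> c | a b; F -> d c | d | c F b; E' -> E E' | ε

Left recursion appears on E.
For E: α = {E}, β = {b c, P d, d F}. Rewrite as E → β E' and E' → α E' | ε.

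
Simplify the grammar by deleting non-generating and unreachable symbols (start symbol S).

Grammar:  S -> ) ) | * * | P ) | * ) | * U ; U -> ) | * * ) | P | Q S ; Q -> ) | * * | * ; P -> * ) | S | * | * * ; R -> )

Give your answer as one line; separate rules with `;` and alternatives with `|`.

Generating nonterminals: {P, Q, R, S, U}.
Reachable from S after that: {P, Q, S, U}.
Removed useless symbols: {R} and every production mentioning them.

S -> ) ) | * * | P ) | * ) | * U; U -> ) | * * ) | P | Q S; Q -> ) | * * | *; P -> * ) | S | * | * *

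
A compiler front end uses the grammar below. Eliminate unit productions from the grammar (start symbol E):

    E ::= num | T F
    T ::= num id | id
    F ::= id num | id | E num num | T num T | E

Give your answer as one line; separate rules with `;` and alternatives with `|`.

Unit pairs: F ⇒* {E}.
For each unit pair (A, B), copy every non-unit production of B to A, then drop all unit productions.

E ::= num | T F; T ::= num id | id; F ::= num | T F | id num | id | E num num | T num T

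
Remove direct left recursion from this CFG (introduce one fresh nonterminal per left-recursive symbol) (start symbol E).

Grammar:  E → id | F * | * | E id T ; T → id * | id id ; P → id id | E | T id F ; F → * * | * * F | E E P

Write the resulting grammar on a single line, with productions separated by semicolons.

E → id E' | F * E' | * E'; T → id * | id id; P → id id | E | T id F; F → * * | * * F | E E P; E' → id T E' | ε

Left recursion appears on E.
For E: α = {id T}, β = {id, F *, *}. Rewrite as E → β E' and E' → α E' | ε.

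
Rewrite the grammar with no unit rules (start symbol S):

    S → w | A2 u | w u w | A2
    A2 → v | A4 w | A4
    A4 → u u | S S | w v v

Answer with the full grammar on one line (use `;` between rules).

S → u u | S S | w v v | v | A4 w | w | A2 u | w u w; A2 → u u | S S | w v v | v | A4 w; A4 → u u | S S | w v v

Unit pairs: A2 ⇒* {A4}; S ⇒* {A2, A4}.
For every A with A ⇒* B via unit rules, add B's non-unit alternatives to A; then delete every rule of the form X → Y.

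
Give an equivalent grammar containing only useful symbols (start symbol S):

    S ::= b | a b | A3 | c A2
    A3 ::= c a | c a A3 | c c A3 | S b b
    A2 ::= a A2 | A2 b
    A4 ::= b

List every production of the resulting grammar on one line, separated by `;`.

S ::= b | a b | A3; A3 ::= c a | c a A3 | c c A3 | S b b

Generating nonterminals: {A3, A4, S}.
Reachable from S after that: {A3, S}.
Removed useless symbols: {A2, A4} and every production mentioning them.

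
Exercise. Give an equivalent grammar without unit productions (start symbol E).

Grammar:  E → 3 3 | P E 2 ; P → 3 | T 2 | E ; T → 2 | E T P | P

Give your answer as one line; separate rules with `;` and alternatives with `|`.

Unit pairs: P ⇒* {E}; T ⇒* {E, P}.
Replace each nonterminal's rules with the union of the non-unit rules of every nonterminal it unit-derives.

E → 3 3 | P E 2; P → 3 3 | P E 2 | 3 | T 2; T → 3 3 | P E 2 | 3 | T 2 | 2 | E T P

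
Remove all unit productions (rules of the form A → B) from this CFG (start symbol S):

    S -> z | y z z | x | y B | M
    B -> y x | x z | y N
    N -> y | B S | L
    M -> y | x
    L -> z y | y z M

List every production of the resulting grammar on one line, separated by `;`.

Unit pairs: N ⇒* {L}; S ⇒* {M}.
Replace each nonterminal's rules with the union of the non-unit rules of every nonterminal it unit-derives.

S -> z | y z z | x | y B | y; B -> y x | x z | y N; N -> z y | y z M | y | B S; M -> y | x; L -> z y | y z M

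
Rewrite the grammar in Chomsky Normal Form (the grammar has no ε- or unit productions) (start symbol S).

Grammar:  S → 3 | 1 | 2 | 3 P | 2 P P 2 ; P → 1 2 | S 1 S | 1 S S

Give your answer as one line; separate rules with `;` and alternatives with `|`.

Introduce a nonterminal for each terminal appearing in a rule of length ≥ 2: X1 → 3, X2 → 2, X3 → 1.
Binarize each right-hand side of length ≥ 3 by chaining fresh nonterminals (Y1, Y2, …): affected rules were S → X2 P P X2; P → S X3 S; P → X3 S S.

S → 3 | 1 | 2 | X1 P | X2 Y1; P → X3 X2 | S Y3 | X3 Y4; X1 → 3; X2 → 2; X3 → 1; Y1 → P Y2; Y2 → P X2; Y3 → X3 S; Y4 → S S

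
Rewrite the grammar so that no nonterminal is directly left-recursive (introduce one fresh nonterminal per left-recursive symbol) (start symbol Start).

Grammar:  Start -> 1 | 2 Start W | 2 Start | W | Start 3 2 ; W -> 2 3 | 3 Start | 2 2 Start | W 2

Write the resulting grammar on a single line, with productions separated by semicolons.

Start -> 1 Start1 | 2 Start W Start1 | 2 Start Start1 | W Start1; W -> 2 3 W1 | 3 Start W1 | 2 2 Start W1; Start1 -> 3 2 Start1 | ε; W1 -> 2 W1 | ε

Left recursion appears on Start, W.
For Start: α = {3 2}, β = {1, 2 Start W, 2 Start, W}. Rewrite as Start → β Start1 and Start1 → α Start1 | ε.
For W: α = {2}, β = {2 3, 3 Start, 2 2 Start}. Rewrite as W → β W1 and W1 → α W1 | ε.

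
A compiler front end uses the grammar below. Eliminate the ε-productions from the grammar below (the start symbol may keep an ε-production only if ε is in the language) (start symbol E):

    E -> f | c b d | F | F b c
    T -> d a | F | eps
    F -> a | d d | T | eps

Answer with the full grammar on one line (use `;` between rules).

The nullable symbols are {E, F, T}.
ε ∈ L(G) since E is nullable, so keep E → ε.
Expand every rule over subsets of its nullable positions: E → F b c gives F b c | b c.

E -> f | c b d | F | F b c | b c | ε; T -> d a | F; F -> a | d d | T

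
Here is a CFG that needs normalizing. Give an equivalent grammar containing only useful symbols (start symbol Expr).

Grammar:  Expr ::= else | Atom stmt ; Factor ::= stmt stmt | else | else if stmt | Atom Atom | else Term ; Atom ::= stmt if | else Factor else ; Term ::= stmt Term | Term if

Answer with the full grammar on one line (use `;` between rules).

Generating nonterminals: {Atom, Expr, Factor}.
Reachable from Expr after that: {Atom, Expr, Factor}.
Removed useless symbols: {Term} and every production mentioning them.

Expr ::= else | Atom stmt; Factor ::= stmt stmt | else | else if stmt | Atom Atom; Atom ::= stmt if | else Factor else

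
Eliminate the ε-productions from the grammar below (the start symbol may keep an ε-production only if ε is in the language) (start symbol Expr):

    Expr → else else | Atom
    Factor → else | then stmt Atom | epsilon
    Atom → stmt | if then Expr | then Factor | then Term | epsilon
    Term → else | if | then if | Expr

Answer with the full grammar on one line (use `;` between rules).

Nullable set = {Atom, Expr, Factor, Term}.
ε ∈ L(G) since Expr is nullable, so keep Expr → ε.
Add the nullable-subset variants: Factor → then stmt Atom gives then stmt Atom | then stmt. Atom → if then Expr gives if then Expr | if then. Atom → then Factor gives then Factor | then.

Expr → else else | Atom | ε; Factor → else | then stmt Atom | then stmt; Atom → stmt | if then Expr | if then | then Factor | then | then Term; Term → else | if | then if | Expr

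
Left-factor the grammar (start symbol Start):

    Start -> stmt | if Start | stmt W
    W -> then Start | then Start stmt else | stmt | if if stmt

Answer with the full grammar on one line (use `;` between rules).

Start -> if Start | stmt Start1; W -> stmt | if if stmt | then Start W1; Start1 -> ε | W; W1 -> ε | stmt else

Start has alternatives sharing prefix 'stmt': factor to Start → stmt Start1 with Start1 → ε | W.
W has alternatives sharing prefix 'then Start': factor to W → then Start W1 with W1 → ε | stmt else.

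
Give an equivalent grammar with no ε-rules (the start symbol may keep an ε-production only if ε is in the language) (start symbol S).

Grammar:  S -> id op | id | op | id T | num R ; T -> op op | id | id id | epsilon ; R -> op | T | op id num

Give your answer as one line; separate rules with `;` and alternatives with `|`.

The nullable symbols are {R, T}.
ε ∉ L(G), so no ε-production is kept.
Add the nullable-subset variants: S → num R gives num R | num.

S -> id op | id | op | id T | num R | num; T -> op op | id | id id; R -> op | T | op id num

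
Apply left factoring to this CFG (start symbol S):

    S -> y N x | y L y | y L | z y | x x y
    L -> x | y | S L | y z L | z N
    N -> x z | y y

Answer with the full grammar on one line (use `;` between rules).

S has alternatives sharing prefix 'y': factor to S → y S' with S' → N x | L y | L.
L has alternatives sharing prefix 'y': factor to L → y L' with L' → ε | z L.
S' has alternatives sharing prefix 'L': factor to S' → L S'' with S'' → y | ε.

S -> z y | x x y | y S'; L -> x | S L | z N | y L'; N -> x z | y y; S' -> N x | L S''; L' -> ε | z L; S'' -> y | ε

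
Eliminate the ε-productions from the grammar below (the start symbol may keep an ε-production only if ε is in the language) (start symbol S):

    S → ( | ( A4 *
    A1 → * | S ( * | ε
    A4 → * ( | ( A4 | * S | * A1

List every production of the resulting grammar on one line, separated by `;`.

S → ( | ( A4 *; A1 → * | S ( *; A4 → * ( | ( A4 | * S | * A1 | *

The nullable symbols are {A1}.
ε ∉ L(G), so no ε-production is kept.
Add the nullable-subset variants: A4 → * A1 gives * A1 | *.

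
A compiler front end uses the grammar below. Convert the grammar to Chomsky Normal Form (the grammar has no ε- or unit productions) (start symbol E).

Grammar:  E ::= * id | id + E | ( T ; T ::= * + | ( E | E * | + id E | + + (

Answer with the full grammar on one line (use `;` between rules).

Introduce a nonterminal for each terminal appearing in a rule of length ≥ 2: X1 → *, X2 → id, X3 → +, X4 → (.
Binarize each right-hand side of length ≥ 3 by chaining fresh nonterminals (Y1, Y2, …): affected rules were E → X2 X3 E; T → X3 X2 E; T → X3 X3 X4.

E ::= X1 X2 | X2 Y1 | X4 T; T ::= X1 X3 | X4 E | E X1 | X3 Y2 | X3 Y3; X1 ::= *; X2 ::= id; X3 ::= +; X4 ::= (; Y1 ::= X3 E; Y2 ::= X2 E; Y3 ::= X3 X4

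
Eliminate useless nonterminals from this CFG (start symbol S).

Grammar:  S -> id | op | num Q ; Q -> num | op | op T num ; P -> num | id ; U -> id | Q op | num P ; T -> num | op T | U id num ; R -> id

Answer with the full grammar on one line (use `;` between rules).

S -> id | op | num Q; Q -> num | op | op T num; P -> num | id; U -> id | Q op | num P; T -> num | op T | U id num

Generating nonterminals: {P, Q, R, S, T, U}.
Reachable from S after that: {P, Q, S, T, U}.
Removed useless symbols: {R} and every production mentioning them.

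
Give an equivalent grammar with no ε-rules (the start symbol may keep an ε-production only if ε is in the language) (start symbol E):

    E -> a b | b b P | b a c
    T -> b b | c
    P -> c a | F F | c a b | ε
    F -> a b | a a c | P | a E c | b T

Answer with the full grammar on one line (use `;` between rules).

E -> a b | b b P | b b | b a c; T -> b b | c; P -> c a | F F | F | c a b; F -> a b | a a c | P | a E c | b T

Nullable set = {F, P}.
ε ∉ L(G), so no ε-production is kept.
Expand every rule over subsets of its nullable positions: E → b b P gives b b P | b b. P → F F gives F F | F.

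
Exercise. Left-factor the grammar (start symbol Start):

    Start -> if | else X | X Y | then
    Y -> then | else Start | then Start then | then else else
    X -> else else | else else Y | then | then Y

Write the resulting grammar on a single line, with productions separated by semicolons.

Start -> if | else X | X Y | then; Y -> else Start | then Y1; X -> else else X1 | then X2; Y1 -> ε | Start then | else else; X1 -> ε | Y; X2 -> ε | Y

Y has alternatives sharing prefix 'then': factor to Y → then Y1 with Y1 → ε | Start then | else else.
X has alternatives sharing prefix 'else else': factor to X → else else X1 with X1 → ε | Y.
X has alternatives sharing prefix 'then': factor to X → then X2 with X2 → ε | Y.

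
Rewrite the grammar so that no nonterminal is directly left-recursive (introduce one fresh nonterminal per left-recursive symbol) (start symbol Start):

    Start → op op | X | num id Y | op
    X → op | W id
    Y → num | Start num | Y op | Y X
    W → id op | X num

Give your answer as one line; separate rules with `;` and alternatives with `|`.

Start → op op | X | num id Y | op; X → op | W id; Y → num Y1 | Start num Y1; W → id op | X num; Y1 → op Y1 | X Y1 | epsilon

Left recursion appears on Y.
For Y: α = {op, X}, β = {num, Start num}. Rewrite as Y → β Y1 and Y1 → α Y1 | ε.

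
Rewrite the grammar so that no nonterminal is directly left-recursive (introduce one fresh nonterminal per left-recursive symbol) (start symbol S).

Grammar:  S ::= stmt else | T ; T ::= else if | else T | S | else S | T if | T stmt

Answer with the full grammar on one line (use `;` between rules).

T is directly left-recursive.
For T: α = {if, stmt}, β = {else if, else T, S, else S}. Rewrite as T → β T' and T' → α T' | ε.

S ::= stmt else | T; T ::= else if T' | else T T' | S T' | else S T'; T' ::= if T' | stmt T' | ε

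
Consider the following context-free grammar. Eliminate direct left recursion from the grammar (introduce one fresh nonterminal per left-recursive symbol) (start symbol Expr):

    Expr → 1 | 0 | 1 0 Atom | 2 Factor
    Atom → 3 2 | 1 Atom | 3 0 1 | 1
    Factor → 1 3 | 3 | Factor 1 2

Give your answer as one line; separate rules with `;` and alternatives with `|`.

Expr → 1 | 0 | 1 0 Atom | 2 Factor; Atom → 3 2 | 1 Atom | 3 0 1 | 1; Factor → 1 3 Factor1 | 3 Factor1; Factor1 → 1 2 Factor1 | ε

Directly left-recursive nonterminal: Factor.
For Factor: α = {1 2}, β = {1 3, 3}. Rewrite as Factor → β Factor1 and Factor1 → α Factor1 | ε.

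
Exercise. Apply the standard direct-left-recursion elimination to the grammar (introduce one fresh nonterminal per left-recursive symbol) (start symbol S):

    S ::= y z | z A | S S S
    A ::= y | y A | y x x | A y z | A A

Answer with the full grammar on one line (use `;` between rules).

S ::= y z S' | z A S'; A ::= y A' | y A A' | y x x A'; S' ::= S S S' | ε; A' ::= y z A' | A A' | ε

S, A are directly left-recursive.
For S: α = {S S}, β = {y z, z A}. Rewrite as S → β S' and S' → α S' | ε.
For A: α = {y z, A}, β = {y, y A, y x x}. Rewrite as A → β A' and A' → α A' | ε.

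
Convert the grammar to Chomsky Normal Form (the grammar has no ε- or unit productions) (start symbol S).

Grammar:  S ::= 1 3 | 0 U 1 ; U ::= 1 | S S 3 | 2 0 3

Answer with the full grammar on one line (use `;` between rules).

Introduce a nonterminal for each terminal appearing in a rule of length ≥ 2: X1 → 1, X2 → 3, X3 → 0, X4 → 2.
Binarize each right-hand side of length ≥ 3 by chaining fresh nonterminals (Y1, Y2, …): affected rules were S → X3 U X1; U → S S X2; U → X4 X3 X2.

S ::= X1 X2 | X3 Y1; U ::= 1 | S Y2 | X4 Y3; X1 ::= 1; X2 ::= 3; X3 ::= 0; X4 ::= 2; Y1 ::= U X1; Y2 ::= S X2; Y3 ::= X3 X2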